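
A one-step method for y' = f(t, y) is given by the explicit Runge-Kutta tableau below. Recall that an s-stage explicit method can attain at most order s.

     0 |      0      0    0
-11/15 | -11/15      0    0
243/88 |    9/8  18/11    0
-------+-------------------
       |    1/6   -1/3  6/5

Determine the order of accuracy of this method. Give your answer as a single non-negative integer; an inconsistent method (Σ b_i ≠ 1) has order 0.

b = (1/6, -1/3, 6/5)
c = (0, -11/15, 243/88)
Ac = (0, 0, -6/5)
Σ b_i: 1/6·1 + (-1/3)·1 + 6/5·1 = 31/30 ≠ 1 ⇒ order 0.

0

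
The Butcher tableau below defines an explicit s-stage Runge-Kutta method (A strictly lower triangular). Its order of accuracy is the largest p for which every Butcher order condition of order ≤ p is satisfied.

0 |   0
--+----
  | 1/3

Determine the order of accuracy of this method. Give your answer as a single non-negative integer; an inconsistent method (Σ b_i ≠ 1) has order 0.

0

b = (1/3)
c = (0)
Σ b_i: 1/3·1 = 1/3 ≠ 1 ⇒ order 0.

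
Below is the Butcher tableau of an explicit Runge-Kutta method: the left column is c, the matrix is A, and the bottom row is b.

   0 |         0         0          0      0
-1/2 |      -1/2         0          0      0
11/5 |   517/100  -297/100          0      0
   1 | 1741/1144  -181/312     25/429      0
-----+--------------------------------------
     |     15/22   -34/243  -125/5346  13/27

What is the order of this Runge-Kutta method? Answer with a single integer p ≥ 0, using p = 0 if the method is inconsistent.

4

b = (15/22, -34/243, -125/5346, 13/27)
c = (0, -1/2, 11/5, 1)
Ac = (0, 0, 297/200, 87/208)
Σ b_i: 15/22·1 + (-34/243)·1 + (-125/5346)·1 + 13/27·1 = 1 ✓
b·c: (-34/243)·(-1/2) + (-125/5346)·11/5 + 13/27·1 = 1/2 ✓
b·c²: (-34/243)·1/4 + (-125/5346)·121/25 + 13/27·1 = 1/3 ✓
b·Ac: (-125/5346)·297/200 + 13/27·87/208 = 1/6 ✓
b·c³: (-34/243)·(-1/8) + (-125/5346)·1331/125 + 13/27·1 = 1/4 ✓
b·(c∘Ac): (-125/5346)·3267/1000 + 13/27·87/208 = 1/8 ✓
b·Ac²: (-125/5346)·(-297/400) + 13/27·57/416 = 1/12 ✓
b·A²c: 13/27·9/104 = 1/24 ✓; 4 stages ⇒ order 4.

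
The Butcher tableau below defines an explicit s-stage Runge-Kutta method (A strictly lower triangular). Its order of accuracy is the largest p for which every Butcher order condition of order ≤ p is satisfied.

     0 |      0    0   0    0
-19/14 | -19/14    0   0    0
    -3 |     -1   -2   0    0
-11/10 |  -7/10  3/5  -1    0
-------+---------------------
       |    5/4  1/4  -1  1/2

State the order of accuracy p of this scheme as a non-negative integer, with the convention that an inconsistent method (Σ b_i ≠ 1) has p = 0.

1

b = (5/4, 1/4, -1, 1/2)
c = (0, -19/14, -3, -11/10)
Ac = (0, 0, 19/7, 153/70)
Σ b_i: 5/4·1 + 1/4·1 + (-1)·1 + 1/2·1 = 1 ✓
b·c: 1/4·(-19/14) + (-1)·(-3) + 1/2·(-11/10) = 591/280 ≠ 1/2 ⇒ order 1.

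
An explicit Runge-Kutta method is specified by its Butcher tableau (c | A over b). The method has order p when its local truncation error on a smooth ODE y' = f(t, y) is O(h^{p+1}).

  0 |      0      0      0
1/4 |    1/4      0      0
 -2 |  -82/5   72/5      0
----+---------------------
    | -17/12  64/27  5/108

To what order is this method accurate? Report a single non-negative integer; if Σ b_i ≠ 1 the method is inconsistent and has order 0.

3

b = (-17/12, 64/27, 5/108)
c = (0, 1/4, -2)
Ac = (0, 0, 18/5)
Σ b_i: (-17/12)·1 + 64/27·1 + 5/108·1 = 1 ✓
b·c: 64/27·1/4 + 5/108·(-2) = 1/2 ✓
b·c²: 64/27·1/16 + 5/108·4 = 1/3 ✓
b·Ac: 5/108·18/5 = 1/6 ✓; 3 stages ⇒ order 3.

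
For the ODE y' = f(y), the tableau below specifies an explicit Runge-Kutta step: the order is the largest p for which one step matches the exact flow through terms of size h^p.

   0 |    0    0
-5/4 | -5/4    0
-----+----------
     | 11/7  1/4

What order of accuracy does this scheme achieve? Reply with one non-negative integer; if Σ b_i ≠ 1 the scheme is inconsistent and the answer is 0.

0

b = (11/7, 1/4)
c = (0, -5/4)
Σ b_i: 11/7·1 + 1/4·1 = 51/28 ≠ 1 ⇒ order 0.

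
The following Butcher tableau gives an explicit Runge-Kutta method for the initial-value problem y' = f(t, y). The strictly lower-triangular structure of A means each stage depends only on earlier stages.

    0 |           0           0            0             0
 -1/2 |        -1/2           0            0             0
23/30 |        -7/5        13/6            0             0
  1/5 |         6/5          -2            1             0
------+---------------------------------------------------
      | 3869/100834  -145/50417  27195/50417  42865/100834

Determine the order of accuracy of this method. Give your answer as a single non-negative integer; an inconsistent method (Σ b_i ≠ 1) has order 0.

3

b = (3869/100834, -145/50417, 27195/50417, 42865/100834)
c = (0, -1/2, 23/30, 1/5)
Ac = (0, 0, -13/12, 53/30)
Σ b_i: 3869/100834·1 + (-145/50417)·1 + 27195/50417·1 + 42865/100834·1 = 1 ✓
b·c: (-145/50417)·(-1/2) + 27195/50417·23/30 + 42865/100834·1/5 = 1/2 ✓
b·c²: (-145/50417)·1/4 + 27195/50417·529/900 + 42865/100834·1/25 = 1/3 ✓
b·Ac: 27195/50417·(-13/12) + 42865/100834·53/30 = 1/6 ✓
b·c³: (-145/50417)·(-1/8) + 27195/50417·12167/27000 + 42865/100834·1/125 = 2800003/11343825 ≠ 1/4 ⇒ order 3.
b·(c∘Ac): 27195/50417·(-299/360) + 42865/100834·53/150 = -1801697/6050040 ≠ 1/8
b·Ac²: 27195/50417·13/24 + 42865/100834·79/900 = 1495073/4537530 ≠ 1/12
b·A²c: 42865/100834·(-13/12) = -557245/1210008 ≠ 1/24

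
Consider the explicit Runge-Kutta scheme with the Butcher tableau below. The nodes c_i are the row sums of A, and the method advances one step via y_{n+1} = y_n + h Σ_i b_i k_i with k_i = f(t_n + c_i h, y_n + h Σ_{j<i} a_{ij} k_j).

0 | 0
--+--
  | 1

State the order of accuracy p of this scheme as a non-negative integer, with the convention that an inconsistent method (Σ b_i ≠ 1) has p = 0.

b = (1)
c = (0)
Σ b_i: 1·1 = 1 ✓; 1 stage ⇒ order 1.

1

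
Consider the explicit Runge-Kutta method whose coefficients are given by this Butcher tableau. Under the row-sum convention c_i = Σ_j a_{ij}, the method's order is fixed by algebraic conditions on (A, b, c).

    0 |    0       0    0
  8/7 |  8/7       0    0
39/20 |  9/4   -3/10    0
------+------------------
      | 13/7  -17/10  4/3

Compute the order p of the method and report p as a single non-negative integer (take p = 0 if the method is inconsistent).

0

b = (13/7, -17/10, 4/3)
c = (0, 8/7, 39/20)
Ac = (0, 0, -12/35)
Σ b_i: 13/7·1 + (-17/10)·1 + 4/3·1 = 313/210 ≠ 1 ⇒ order 0.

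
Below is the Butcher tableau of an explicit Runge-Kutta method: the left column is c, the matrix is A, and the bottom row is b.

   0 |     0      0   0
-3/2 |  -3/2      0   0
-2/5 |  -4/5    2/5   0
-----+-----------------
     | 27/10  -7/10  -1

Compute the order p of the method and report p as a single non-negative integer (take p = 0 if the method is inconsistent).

b = (27/10, -7/10, -1)
c = (0, -3/2, -2/5)
Ac = (0, 0, -3/5)
Σ b_i: 27/10·1 + (-7/10)·1 + (-1)·1 = 1 ✓
b·c: (-7/10)·(-3/2) + (-1)·(-2/5) = 29/20 ≠ 1/2 ⇒ order 1.

1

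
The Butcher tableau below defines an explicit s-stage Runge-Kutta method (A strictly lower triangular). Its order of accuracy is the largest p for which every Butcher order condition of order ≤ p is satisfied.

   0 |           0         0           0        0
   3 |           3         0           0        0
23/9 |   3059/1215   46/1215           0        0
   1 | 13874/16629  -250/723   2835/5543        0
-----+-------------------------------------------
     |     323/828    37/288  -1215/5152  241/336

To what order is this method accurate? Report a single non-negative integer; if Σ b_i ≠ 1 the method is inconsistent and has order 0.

b = (323/828, 37/288, -1215/5152, 241/336)
c = (0, 3, 23/9, 1)
Ac = (0, 0, 46/405, 65/241)
Σ b_i: 323/828·1 + 37/288·1 + (-1215/5152)·1 + 241/336·1 = 1 ✓
b·c: 37/288·3 + (-1215/5152)·23/9 + 241/336·1 = 1/2 ✓
b·c²: 37/288·9 + (-1215/5152)·529/81 + 241/336·1 = 1/3 ✓
b·Ac: (-1215/5152)·46/405 + 241/336·65/241 = 1/6 ✓
b·c³: 37/288·27 + (-1215/5152)·12167/729 + 241/336·1 = 1/4 ✓
b·(c∘Ac): (-1215/5152)·1058/3645 + 241/336·65/241 = 1/8 ✓
b·Ac²: (-1215/5152)·46/135 + 241/336·55/241 = 1/12 ✓
b·A²c: 241/336·14/241 = 1/24 ✓; 4 stages ⇒ order 4.

4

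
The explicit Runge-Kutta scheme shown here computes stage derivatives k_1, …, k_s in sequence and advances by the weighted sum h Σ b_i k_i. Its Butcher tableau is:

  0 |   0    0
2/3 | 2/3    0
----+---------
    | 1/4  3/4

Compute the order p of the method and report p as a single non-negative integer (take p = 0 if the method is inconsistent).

2

b = (1/4, 3/4)
c = (0, 2/3)
Σ b_i: 1/4·1 + 3/4·1 = 1 ✓
b·c: 3/4·2/3 = 1/2 ✓; 2 stages ⇒ order 2.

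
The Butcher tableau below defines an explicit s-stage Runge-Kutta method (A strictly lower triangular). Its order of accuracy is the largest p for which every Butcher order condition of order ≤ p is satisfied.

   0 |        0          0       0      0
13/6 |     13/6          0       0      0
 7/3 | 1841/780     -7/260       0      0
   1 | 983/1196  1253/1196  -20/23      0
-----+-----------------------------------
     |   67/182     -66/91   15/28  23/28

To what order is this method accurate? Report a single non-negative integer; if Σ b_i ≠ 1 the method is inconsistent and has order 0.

4

b = (67/182, -66/91, 15/28, 23/28)
c = (0, 13/6, 7/3, 1)
Ac = (0, 0, -7/120, 133/552)
Σ b_i: 67/182·1 + (-66/91)·1 + 15/28·1 + 23/28·1 = 1 ✓
b·c: (-66/91)·13/6 + 15/28·7/3 + 23/28·1 = 1/2 ✓
b·c²: (-66/91)·169/36 + 15/28·49/9 + 23/28·1 = 1/3 ✓
b·Ac: 15/28·(-7/120) + 23/28·133/552 = 1/6 ✓
b·c³: (-66/91)·2197/216 + 15/28·343/27 + 23/28·1 = 1/4 ✓
b·(c∘Ac): 15/28·(-49/360) + 23/28·133/552 = 1/8 ✓
b·Ac²: 15/28·(-91/720) + 23/28·203/1104 = 1/12 ✓
b·A²c: 23/28·7/138 = 1/24 ✓; 4 stages ⇒ order 4.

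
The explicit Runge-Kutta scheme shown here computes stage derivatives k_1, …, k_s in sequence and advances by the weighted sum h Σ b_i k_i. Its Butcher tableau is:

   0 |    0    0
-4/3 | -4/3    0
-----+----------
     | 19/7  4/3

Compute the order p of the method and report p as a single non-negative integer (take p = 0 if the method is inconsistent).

0

b = (19/7, 4/3)
c = (0, -4/3)
Σ b_i: 19/7·1 + 4/3·1 = 85/21 ≠ 1 ⇒ order 0.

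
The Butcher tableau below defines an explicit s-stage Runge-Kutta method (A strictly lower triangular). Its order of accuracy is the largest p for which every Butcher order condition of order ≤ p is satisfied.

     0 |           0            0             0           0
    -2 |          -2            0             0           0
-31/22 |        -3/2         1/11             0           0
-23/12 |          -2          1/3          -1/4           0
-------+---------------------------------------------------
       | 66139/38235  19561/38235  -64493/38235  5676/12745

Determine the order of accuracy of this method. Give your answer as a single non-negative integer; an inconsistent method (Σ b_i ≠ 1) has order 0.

3

b = (66139/38235, 19561/38235, -64493/38235, 5676/12745)
c = (0, -2, -31/22, -23/12)
Ac = (0, 0, -2/11, -83/264)
Σ b_i: 66139/38235·1 + 19561/38235·1 + (-64493/38235)·1 + 5676/12745·1 = 1 ✓
b·c: 19561/38235·(-2) + (-64493/38235)·(-31/22) + 5676/12745·(-23/12) = 1/2 ✓
b·c²: 19561/38235·4 + (-64493/38235)·961/484 + 5676/12745·529/144 = 1/3 ✓
b·Ac: (-64493/38235)·(-2/11) + 5676/12745·(-83/264) = 1/6 ✓
b·c³: 19561/38235·(-8) + (-64493/38235)·(-29791/10648) + 5676/12745·(-12167/1728) = -50658947/20188080 ≠ 1/4 ⇒ order 3.
b·(c∘Ac): (-64493/38235)·31/121 + 5676/12745·1909/3168 = -16699/101960 ≠ 1/8
b·Ac²: (-64493/38235)·4/11 + 5676/12745·4861/5808 = -404819/1682340 ≠ 1/12
b·A²c: 5676/12745·1/22 = 258/12745 ≠ 1/24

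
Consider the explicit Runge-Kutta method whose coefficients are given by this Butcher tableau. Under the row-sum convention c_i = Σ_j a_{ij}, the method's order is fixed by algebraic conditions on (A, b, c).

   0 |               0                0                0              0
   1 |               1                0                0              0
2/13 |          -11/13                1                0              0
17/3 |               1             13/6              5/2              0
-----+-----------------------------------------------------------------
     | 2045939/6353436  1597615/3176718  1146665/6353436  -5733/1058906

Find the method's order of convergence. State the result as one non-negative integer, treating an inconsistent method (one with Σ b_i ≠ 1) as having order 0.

b = (2045939/6353436, 1597615/3176718, 1146665/6353436, -5733/1058906)
c = (0, 1, 2/13, 17/3)
Ac = (0, 0, 1, 199/78)
Σ b_i: 2045939/6353436·1 + 1597615/3176718·1 + 1146665/6353436·1 + (-5733/1058906)·1 = 1 ✓
b·c: 1597615/3176718·1 + 1146665/6353436·2/13 + (-5733/1058906)·17/3 = 1/2 ✓
b·c²: 1597615/3176718·1 + 1146665/6353436·4/169 + (-5733/1058906)·289/9 = 1/3 ✓
b·Ac: 1146665/6353436·1 + (-5733/1058906)·199/78 = 1/6 ✓
b·c³: 1597615/3176718·1 + 1146665/6353436·8/2197 + (-5733/1058906)·4913/27 = -9944209/20648667 ≠ 1/4 ⇒ order 3.
b·(c∘Ac): 1146665/6353436·2/13 + (-5733/1058906)·3383/234 = -320891/6353436 ≠ 1/8
b·Ac²: 1146665/6353436·1 + (-5733/1058906)·2257/1014 = 3477827/20648667 ≠ 1/12
b·A²c: (-5733/1058906)·5/2 = -28665/2117812 ≠ 1/24

3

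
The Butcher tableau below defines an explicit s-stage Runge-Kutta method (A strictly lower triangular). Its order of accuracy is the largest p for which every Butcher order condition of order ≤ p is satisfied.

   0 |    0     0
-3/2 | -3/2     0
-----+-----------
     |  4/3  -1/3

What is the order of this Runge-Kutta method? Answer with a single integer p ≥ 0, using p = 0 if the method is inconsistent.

2

b = (4/3, -1/3)
c = (0, -3/2)
Σ b_i: 4/3·1 + (-1/3)·1 = 1 ✓
b·c: (-1/3)·(-3/2) = 1/2 ✓; 2 stages ⇒ order 2.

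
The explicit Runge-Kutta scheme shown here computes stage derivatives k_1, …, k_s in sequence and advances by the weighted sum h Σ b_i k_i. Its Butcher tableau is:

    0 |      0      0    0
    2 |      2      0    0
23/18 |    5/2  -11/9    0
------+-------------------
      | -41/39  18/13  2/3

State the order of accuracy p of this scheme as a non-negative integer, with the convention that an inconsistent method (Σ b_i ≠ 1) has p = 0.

1

b = (-41/39, 18/13, 2/3)
c = (0, 2, 23/18)
Ac = (0, 0, -22/9)
Σ b_i: (-41/39)·1 + 18/13·1 + 2/3·1 = 1 ✓
b·c: 18/13·2 + 2/3·23/18 = 1271/351 ≠ 1/2 ⇒ order 1.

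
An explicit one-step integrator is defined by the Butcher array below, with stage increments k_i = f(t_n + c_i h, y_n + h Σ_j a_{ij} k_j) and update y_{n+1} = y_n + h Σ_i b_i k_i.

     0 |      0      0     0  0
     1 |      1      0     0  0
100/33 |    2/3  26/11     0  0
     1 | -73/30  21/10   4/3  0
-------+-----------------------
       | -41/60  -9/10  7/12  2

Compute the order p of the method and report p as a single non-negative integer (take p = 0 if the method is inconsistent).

b = (-41/60, -9/10, 7/12, 2)
c = (0, 1, 100/33, 1)
Ac = (0, 0, 26/11, 6079/990)
Σ b_i: (-41/60)·1 + (-9/10)·1 + 7/12·1 + 2·1 = 1 ✓
b·c: (-9/10)·1 + 7/12·100/33 + 2·1 = 2839/990 ≠ 1/2 ⇒ order 1.

1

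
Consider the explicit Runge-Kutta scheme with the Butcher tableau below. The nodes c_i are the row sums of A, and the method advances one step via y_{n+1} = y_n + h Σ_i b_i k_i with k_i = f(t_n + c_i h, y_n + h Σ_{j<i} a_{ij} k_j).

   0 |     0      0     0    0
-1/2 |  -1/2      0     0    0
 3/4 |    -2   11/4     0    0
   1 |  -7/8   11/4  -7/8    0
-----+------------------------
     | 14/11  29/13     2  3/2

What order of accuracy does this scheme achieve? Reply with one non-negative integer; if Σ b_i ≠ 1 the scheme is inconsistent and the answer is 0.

b = (14/11, 29/13, 2, 3/2)
c = (0, -1/2, 3/4, 1)
Ac = (0, 0, -11/8, -65/32)
Σ b_i: 14/11·1 + 29/13·1 + 2·1 + 3/2·1 = 2003/286 ≠ 1 ⇒ order 0.

0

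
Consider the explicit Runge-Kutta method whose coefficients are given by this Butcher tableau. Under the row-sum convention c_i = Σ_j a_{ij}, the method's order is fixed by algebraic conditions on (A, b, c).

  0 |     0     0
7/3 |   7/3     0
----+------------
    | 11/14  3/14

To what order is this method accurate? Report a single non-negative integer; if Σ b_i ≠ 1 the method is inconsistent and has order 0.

2

b = (11/14, 3/14)
c = (0, 7/3)
Σ b_i: 11/14·1 + 3/14·1 = 1 ✓
b·c: 3/14·7/3 = 1/2 ✓; 2 stages ⇒ order 2.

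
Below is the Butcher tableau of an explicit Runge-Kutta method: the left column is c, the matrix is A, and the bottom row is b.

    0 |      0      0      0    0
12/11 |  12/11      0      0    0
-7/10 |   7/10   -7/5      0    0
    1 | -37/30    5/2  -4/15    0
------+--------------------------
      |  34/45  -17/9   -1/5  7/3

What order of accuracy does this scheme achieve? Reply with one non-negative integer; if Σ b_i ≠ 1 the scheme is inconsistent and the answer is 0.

b = (34/45, -17/9, -1/5, 7/3)
c = (0, 12/11, -7/10, 1)
Ac = (0, 0, -84/55, 2404/825)
Σ b_i: 34/45·1 + (-17/9)·1 + (-1/5)·1 + 7/3·1 = 1 ✓
b·c: (-17/9)·12/11 + (-1/5)·(-7/10) + 7/3·1 = 227/550 ≠ 1/2 ⇒ order 1.

1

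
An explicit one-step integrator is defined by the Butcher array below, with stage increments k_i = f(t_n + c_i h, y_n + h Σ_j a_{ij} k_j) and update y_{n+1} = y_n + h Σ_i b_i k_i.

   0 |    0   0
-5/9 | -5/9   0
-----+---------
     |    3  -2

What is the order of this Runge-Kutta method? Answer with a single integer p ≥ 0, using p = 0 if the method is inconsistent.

b = (3, -2)
c = (0, -5/9)
Σ b_i: 3·1 + (-2)·1 = 1 ✓
b·c: (-2)·(-5/9) = 10/9 ≠ 1/2 ⇒ order 1.

1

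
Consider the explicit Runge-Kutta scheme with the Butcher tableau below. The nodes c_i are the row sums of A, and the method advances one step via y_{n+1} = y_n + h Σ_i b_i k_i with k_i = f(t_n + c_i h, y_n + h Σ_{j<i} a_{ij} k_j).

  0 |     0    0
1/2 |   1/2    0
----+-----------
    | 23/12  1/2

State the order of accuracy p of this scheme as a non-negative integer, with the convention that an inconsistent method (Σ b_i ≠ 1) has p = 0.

b = (23/12, 1/2)
c = (0, 1/2)
Σ b_i: 23/12·1 + 1/2·1 = 29/12 ≠ 1 ⇒ order 0.

0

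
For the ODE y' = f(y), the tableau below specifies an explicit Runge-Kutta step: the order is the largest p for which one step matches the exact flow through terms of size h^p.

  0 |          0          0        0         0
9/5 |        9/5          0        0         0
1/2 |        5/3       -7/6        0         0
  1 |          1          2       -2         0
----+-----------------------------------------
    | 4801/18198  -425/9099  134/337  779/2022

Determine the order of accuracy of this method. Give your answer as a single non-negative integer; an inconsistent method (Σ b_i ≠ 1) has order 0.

3

b = (4801/18198, -425/9099, 134/337, 779/2022)
c = (0, 9/5, 1/2, 1)
Ac = (0, 0, -21/10, 13/5)
Σ b_i: 4801/18198·1 + (-425/9099)·1 + 134/337·1 + 779/2022·1 = 1 ✓
b·c: (-425/9099)·9/5 + 134/337·1/2 + 779/2022·1 = 1/2 ✓
b·c²: (-425/9099)·81/25 + 134/337·1/4 + 779/2022·1 = 1/3 ✓
b·Ac: 134/337·(-21/10) + 779/2022·13/5 = 1/6 ✓
b·c³: (-425/9099)·729/125 + 134/337·1/8 + 779/2022·1 = 3287/20220 ≠ 1/4 ⇒ order 3.
b·(c∘Ac): 134/337·(-21/20) + 779/2022·13/5 = 2953/5055 ≠ 1/8
b·Ac²: 134/337·(-189/50) + 779/2022·299/50 = 16193/20220 ≠ 1/12
b·A²c: 779/2022·21/5 = 5453/3370 ≠ 1/24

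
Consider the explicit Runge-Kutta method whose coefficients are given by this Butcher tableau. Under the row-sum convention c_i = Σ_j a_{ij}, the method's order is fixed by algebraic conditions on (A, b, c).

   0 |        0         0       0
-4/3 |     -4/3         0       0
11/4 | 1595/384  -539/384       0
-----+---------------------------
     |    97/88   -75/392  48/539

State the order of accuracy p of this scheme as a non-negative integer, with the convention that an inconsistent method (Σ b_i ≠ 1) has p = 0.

3

b = (97/88, -75/392, 48/539)
c = (0, -4/3, 11/4)
Ac = (0, 0, 539/288)
Σ b_i: 97/88·1 + (-75/392)·1 + 48/539·1 = 1 ✓
b·c: (-75/392)·(-4/3) + 48/539·11/4 = 1/2 ✓
b·c²: (-75/392)·16/9 + 48/539·121/16 = 1/3 ✓
b·Ac: 48/539·539/288 = 1/6 ✓; 3 stages ⇒ order 3.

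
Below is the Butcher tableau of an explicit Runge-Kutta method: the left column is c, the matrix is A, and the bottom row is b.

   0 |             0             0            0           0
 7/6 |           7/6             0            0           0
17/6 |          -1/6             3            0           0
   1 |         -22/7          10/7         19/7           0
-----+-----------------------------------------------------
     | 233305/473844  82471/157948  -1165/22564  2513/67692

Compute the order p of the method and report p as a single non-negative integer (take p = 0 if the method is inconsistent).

b = (233305/473844, 82471/157948, -1165/22564, 2513/67692)
c = (0, 7/6, 17/6, 1)
Ac = (0, 0, 7/2, 131/14)
Σ b_i: 233305/473844·1 + 82471/157948·1 + (-1165/22564)·1 + 2513/67692·1 = 1 ✓
b·c: 82471/157948·7/6 + (-1165/22564)·17/6 + 2513/67692·1 = 1/2 ✓
b·c²: 82471/157948·49/36 + (-1165/22564)·289/36 + 2513/67692·1 = 1/3 ✓
b·Ac: (-1165/22564)·7/2 + 2513/67692·131/14 = 1/6 ✓
b·c³: 82471/157948·343/216 + (-1165/22564)·4913/216 + 2513/67692·1 = -750815/2436912 ≠ 1/4 ⇒ order 3.
b·(c∘Ac): (-1165/22564)·119/12 + 2513/67692·131/14 = -14859/90256 ≠ 1/8
b·Ac²: (-1165/22564)·49/12 + 2513/67692·5981/252 = 816707/1218456 ≠ 1/12
b·A²c: 2513/67692·19/2 = 47747/135384 ≠ 1/24

3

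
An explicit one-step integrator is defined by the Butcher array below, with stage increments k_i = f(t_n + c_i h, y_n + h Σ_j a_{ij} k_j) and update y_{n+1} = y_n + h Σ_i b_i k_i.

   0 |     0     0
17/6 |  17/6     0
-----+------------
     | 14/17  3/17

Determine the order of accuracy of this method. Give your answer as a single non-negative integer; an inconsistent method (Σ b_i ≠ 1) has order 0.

2

b = (14/17, 3/17)
c = (0, 17/6)
Σ b_i: 14/17·1 + 3/17·1 = 1 ✓
b·c: 3/17·17/6 = 1/2 ✓; 2 stages ⇒ order 2.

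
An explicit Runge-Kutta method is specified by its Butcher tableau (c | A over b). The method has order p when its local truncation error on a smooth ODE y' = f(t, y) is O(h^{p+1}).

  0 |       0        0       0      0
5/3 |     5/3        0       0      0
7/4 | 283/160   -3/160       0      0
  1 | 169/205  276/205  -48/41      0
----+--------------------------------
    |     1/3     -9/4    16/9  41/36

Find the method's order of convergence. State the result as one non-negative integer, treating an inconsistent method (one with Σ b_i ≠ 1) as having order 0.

b = (1/3, -9/4, 16/9, 41/36)
c = (0, 5/3, 7/4, 1)
Ac = (0, 0, -1/32, 8/41)
Σ b_i: 1/3·1 + (-9/4)·1 + 16/9·1 + 41/36·1 = 1 ✓
b·c: (-9/4)·5/3 + 16/9·7/4 + 41/36·1 = 1/2 ✓
b·c²: (-9/4)·25/9 + 16/9·49/16 + 41/36·1 = 1/3 ✓
b·Ac: 16/9·(-1/32) + 41/36·8/41 = 1/6 ✓
b·c³: (-9/4)·125/27 + 16/9·343/64 + 41/36·1 = 1/4 ✓
b·(c∘Ac): 16/9·(-7/128) + 41/36·8/41 = 1/8 ✓
b·Ac²: 16/9·(-5/96) + 41/36·19/123 = 1/12 ✓
b·A²c: 41/36·3/82 = 1/24 ✓; 4 stages ⇒ order 4.

4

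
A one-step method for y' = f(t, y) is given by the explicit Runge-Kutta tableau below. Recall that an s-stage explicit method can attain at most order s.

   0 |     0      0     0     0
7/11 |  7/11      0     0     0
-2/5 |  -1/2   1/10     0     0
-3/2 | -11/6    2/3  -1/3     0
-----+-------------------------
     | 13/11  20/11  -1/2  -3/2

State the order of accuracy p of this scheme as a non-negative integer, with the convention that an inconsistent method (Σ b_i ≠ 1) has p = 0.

b = (13/11, 20/11, -1/2, -3/2)
c = (0, 7/11, -2/5, -3/2)
Ac = (0, 0, 7/110, 92/165)
Σ b_i: 13/11·1 + 20/11·1 + (-1/2)·1 + (-3/2)·1 = 1 ✓
b·c: 20/11·7/11 + (-1/2)·(-2/5) + (-3/2)·(-3/2) = 8729/2420 ≠ 1/2 ⇒ order 1.

1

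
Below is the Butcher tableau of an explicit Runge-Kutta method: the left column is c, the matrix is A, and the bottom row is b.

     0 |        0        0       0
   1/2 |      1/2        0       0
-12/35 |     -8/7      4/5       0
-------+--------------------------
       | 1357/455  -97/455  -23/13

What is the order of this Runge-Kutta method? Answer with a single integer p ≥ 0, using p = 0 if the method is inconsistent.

2

b = (1357/455, -97/455, -23/13)
c = (0, 1/2, -12/35)
Ac = (0, 0, 2/5)
Σ b_i: 1357/455·1 + (-97/455)·1 + (-23/13)·1 = 1 ✓
b·c: (-97/455)·1/2 + (-23/13)·(-12/35) = 1/2 ✓
b·c²: (-97/455)·1/4 + (-23/13)·144/1225 = -16643/63700 ≠ 1/3 ⇒ order 2.
b·Ac: (-23/13)·2/5 = -46/65 ≠ 1/6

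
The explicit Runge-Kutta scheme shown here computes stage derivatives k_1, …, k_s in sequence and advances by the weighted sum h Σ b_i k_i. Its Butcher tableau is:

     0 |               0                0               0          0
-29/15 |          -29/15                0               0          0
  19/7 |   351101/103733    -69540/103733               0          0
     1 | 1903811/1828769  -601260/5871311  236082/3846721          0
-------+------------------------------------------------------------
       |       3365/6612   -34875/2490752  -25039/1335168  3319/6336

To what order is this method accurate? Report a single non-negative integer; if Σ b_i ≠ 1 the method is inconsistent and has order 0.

b = (3365/6612, -34875/2490752, -25039/1335168, 3319/6336)
c = (0, -29/15, 19/7, 1)
Ac = (0, 0, 4636/3577, 1210/3319)
Σ b_i: 3365/6612·1 + (-34875/2490752)·1 + (-25039/1335168)·1 + 3319/6336·1 = 1 ✓
b·c: (-34875/2490752)·(-29/15) + (-25039/1335168)·19/7 + 3319/6336·1 = 1/2 ✓
b·c²: (-34875/2490752)·841/225 + (-25039/1335168)·361/49 + 3319/6336·1 = 1/3 ✓
b·Ac: (-25039/1335168)·4636/3577 + 3319/6336·1210/3319 = 1/6 ✓
b·c³: (-34875/2490752)·(-24389/3375) + (-25039/1335168)·6859/343 + 3319/6336·1 = 1/4 ✓
b·(c∘Ac): (-25039/1335168)·88084/25039 + 3319/6336·1210/3319 = 1/8 ✓
b·Ac²: (-25039/1335168)·(-134444/53655) + 3319/6336·3454/49785 = 1/12 ✓
b·A²c: 3319/6336·264/3319 = 1/24 ✓; 4 stages ⇒ order 4.

4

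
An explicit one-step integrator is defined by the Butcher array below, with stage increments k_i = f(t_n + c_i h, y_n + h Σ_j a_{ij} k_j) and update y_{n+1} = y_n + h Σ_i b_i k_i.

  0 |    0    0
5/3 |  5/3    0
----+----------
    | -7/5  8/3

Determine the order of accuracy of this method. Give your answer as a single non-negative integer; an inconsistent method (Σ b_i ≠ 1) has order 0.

0

b = (-7/5, 8/3)
c = (0, 5/3)
Σ b_i: (-7/5)·1 + 8/3·1 = 19/15 ≠ 1 ⇒ order 0.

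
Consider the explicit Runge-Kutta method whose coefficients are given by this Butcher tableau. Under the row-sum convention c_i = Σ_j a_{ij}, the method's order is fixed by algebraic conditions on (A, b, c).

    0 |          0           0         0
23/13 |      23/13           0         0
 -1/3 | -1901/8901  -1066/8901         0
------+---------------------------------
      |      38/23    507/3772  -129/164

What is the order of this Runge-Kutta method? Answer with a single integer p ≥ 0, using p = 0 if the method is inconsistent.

b = (38/23, 507/3772, -129/164)
c = (0, 23/13, -1/3)
Ac = (0, 0, -82/387)
Σ b_i: 38/23·1 + 507/3772·1 + (-129/164)·1 = 1 ✓
b·c: 507/3772·23/13 + (-129/164)·(-1/3) = 1/2 ✓
b·c²: 507/3772·529/169 + (-129/164)·1/9 = 1/3 ✓
b·Ac: (-129/164)·(-82/387) = 1/6 ✓; 3 stages ⇒ order 3.

3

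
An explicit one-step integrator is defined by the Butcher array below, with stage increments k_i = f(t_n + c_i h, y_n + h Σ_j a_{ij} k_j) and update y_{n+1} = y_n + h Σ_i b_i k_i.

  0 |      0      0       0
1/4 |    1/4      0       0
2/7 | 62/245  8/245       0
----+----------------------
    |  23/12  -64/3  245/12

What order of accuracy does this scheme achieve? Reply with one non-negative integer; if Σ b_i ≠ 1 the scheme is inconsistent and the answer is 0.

3

b = (23/12, -64/3, 245/12)
c = (0, 1/4, 2/7)
Ac = (0, 0, 2/245)
Σ b_i: 23/12·1 + (-64/3)·1 + 245/12·1 = 1 ✓
b·c: (-64/3)·1/4 + 245/12·2/7 = 1/2 ✓
b·c²: (-64/3)·1/16 + 245/12·4/49 = 1/3 ✓
b·Ac: 245/12·2/245 = 1/6 ✓; 3 stages ⇒ order 3.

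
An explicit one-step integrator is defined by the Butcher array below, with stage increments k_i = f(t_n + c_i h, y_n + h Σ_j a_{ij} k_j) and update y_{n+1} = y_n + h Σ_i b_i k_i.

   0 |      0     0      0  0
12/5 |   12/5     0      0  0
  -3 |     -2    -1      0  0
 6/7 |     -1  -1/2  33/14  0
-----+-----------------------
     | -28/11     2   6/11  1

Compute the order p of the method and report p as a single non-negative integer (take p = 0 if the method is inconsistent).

1

b = (-28/11, 2, 6/11, 1)
c = (0, 12/5, -3, 6/7)
Ac = (0, 0, -12/5, -579/70)
Σ b_i: (-28/11)·1 + 2·1 + 6/11·1 + 1·1 = 1 ✓
b·c: 2·12/5 + 6/11·(-3) + 1·6/7 = 1548/385 ≠ 1/2 ⇒ order 1.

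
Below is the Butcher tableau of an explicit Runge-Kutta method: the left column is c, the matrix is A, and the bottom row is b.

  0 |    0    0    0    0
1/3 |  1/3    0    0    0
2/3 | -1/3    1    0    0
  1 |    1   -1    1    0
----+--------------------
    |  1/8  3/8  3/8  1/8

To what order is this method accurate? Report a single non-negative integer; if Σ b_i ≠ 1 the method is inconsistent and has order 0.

b = (1/8, 3/8, 3/8, 1/8)
c = (0, 1/3, 2/3, 1)
Ac = (0, 0, 1/3, 1/3)
Σ b_i: 1/8·1 + 3/8·1 + 3/8·1 + 1/8·1 = 1 ✓
b·c: 3/8·1/3 + 3/8·2/3 + 1/8·1 = 1/2 ✓
b·c²: 3/8·1/9 + 3/8·4/9 + 1/8·1 = 1/3 ✓
b·Ac: 3/8·1/3 + 1/8·1/3 = 1/6 ✓
b·c³: 3/8·1/27 + 3/8·8/27 + 1/8·1 = 1/4 ✓
b·(c∘Ac): 3/8·2/9 + 1/8·1/3 = 1/8 ✓
b·Ac²: 3/8·1/9 + 1/8·1/3 = 1/12 ✓
b·A²c: 1/8·1/3 = 1/24 ✓; 4 stages ⇒ order 4.

4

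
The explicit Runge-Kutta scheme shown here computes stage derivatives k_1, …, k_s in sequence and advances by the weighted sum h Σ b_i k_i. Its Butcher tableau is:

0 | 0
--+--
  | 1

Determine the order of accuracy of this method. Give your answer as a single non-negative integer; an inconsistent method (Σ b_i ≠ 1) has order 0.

1

b = (1)
c = (0)
Σ b_i: 1·1 = 1 ✓; 1 stage ⇒ order 1.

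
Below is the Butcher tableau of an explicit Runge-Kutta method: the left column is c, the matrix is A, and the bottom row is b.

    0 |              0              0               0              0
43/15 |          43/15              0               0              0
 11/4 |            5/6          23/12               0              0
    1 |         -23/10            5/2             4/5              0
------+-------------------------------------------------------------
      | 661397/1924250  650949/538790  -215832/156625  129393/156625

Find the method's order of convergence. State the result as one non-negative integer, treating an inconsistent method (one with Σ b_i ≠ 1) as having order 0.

3

b = (661397/1924250, 650949/538790, -215832/156625, 129393/156625)
c = (0, 43/15, 11/4, 1)
Ac = (0, 0, 989/180, 281/30)
Σ b_i: 661397/1924250·1 + 650949/538790·1 + (-215832/156625)·1 + 129393/156625·1 = 1 ✓
b·c: 650949/538790·43/15 + (-215832/156625)·11/4 + 129393/156625·1 = 1/2 ✓
b·c²: 650949/538790·1849/225 + (-215832/156625)·121/16 + 129393/156625·1 = 1/3 ✓
b·Ac: (-215832/156625)·989/180 + 129393/156625·281/30 = 1/6 ✓
b·c³: 650949/538790·79507/3375 + (-215832/156625)·1331/64 + 129393/156625·1 = 5068649/8055000 ≠ 1/4 ⇒ order 3.
b·(c∘Ac): (-215832/156625)·10879/720 + 129393/156625·281/30 = -4391101/335625 ≠ 1/8
b·Ac²: (-215832/156625)·42527/2700 + 129393/156625·4787/180 = 5351281/20137500 ≠ 1/12
b·A²c: 129393/156625·989/225 = 14218853/3915625 ≠ 1/24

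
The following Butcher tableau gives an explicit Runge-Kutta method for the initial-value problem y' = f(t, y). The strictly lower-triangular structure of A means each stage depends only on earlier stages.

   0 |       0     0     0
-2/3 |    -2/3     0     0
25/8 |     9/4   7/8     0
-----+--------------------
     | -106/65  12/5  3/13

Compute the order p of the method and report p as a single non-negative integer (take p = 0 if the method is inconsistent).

b = (-106/65, 12/5, 3/13)
c = (0, -2/3, 25/8)
Ac = (0, 0, -7/12)
Σ b_i: (-106/65)·1 + 12/5·1 + 3/13·1 = 1 ✓
b·c: 12/5·(-2/3) + 3/13·25/8 = -457/520 ≠ 1/2 ⇒ order 1.

1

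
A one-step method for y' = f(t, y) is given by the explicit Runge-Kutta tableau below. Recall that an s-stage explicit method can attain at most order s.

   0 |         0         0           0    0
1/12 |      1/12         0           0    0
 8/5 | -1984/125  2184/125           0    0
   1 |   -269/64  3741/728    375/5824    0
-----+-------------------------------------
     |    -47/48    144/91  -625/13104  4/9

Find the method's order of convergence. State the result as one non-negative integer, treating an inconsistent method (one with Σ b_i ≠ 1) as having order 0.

b = (-47/48, 144/91, -625/13104, 4/9)
c = (0, 1/12, 8/5, 1)
Ac = (0, 0, 182/125, 17/32)
Σ b_i: (-47/48)·1 + 144/91·1 + (-625/13104)·1 + 4/9·1 = 1 ✓
b·c: 144/91·1/12 + (-625/13104)·8/5 + 4/9·1 = 1/2 ✓
b·c²: 144/91·1/144 + (-625/13104)·64/25 + 4/9·1 = 1/3 ✓
b·Ac: (-625/13104)·182/125 + 4/9·17/32 = 1/6 ✓
b·c³: 144/91·1/1728 + (-625/13104)·512/125 + 4/9·1 = 1/4 ✓
b·(c∘Ac): (-625/13104)·1456/625 + 4/9·17/32 = 1/8 ✓
b·Ac²: (-625/13104)·91/750 + 4/9·77/384 = 1/12 ✓
b·A²c: 4/9·3/32 = 1/24 ✓; 4 stages ⇒ order 4.

4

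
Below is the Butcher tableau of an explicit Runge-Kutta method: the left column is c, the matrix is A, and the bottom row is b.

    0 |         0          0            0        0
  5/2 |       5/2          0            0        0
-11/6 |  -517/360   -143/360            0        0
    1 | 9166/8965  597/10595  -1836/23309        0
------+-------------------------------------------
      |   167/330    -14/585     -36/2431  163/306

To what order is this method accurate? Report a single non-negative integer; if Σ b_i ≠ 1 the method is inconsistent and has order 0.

4

b = (167/330, -14/585, -36/2431, 163/306)
c = (0, 5/2, -11/6, 1)
Ac = (0, 0, -143/144, 93/326)
Σ b_i: 167/330·1 + (-14/585)·1 + (-36/2431)·1 + 163/306·1 = 1 ✓
b·c: (-14/585)·5/2 + (-36/2431)·(-11/6) + 163/306·1 = 1/2 ✓
b·c²: (-14/585)·25/4 + (-36/2431)·121/36 + 163/306·1 = 1/3 ✓
b·Ac: (-36/2431)·(-143/144) + 163/306·93/326 = 1/6 ✓
b·c³: (-14/585)·125/8 + (-36/2431)·(-1331/216) + 163/306·1 = 1/4 ✓
b·(c∘Ac): (-36/2431)·1573/864 + 163/306·93/326 = 1/8 ✓
b·Ac²: (-36/2431)·(-715/288) + 163/306·57/652 = 1/12 ✓
b·A²c: 163/306·51/652 = 1/24 ✓; 4 stages ⇒ order 4.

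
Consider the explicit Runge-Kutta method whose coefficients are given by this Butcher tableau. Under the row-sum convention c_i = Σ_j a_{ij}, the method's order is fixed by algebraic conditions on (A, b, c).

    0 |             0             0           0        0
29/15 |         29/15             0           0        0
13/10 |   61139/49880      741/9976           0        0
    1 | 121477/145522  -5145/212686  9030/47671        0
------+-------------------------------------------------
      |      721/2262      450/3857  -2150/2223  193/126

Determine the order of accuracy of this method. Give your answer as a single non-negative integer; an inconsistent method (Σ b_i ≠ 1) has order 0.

b = (721/2262, 450/3857, -2150/2223, 193/126)
c = (0, 29/15, 13/10, 1)
Ac = (0, 0, 247/1720, 77/386)
Σ b_i: 721/2262·1 + 450/3857·1 + (-2150/2223)·1 + 193/126·1 = 1 ✓
b·c: 450/3857·29/15 + (-2150/2223)·13/10 + 193/126·1 = 1/2 ✓
b·c²: 450/3857·841/225 + (-2150/2223)·169/100 + 193/126·1 = 1/3 ✓
b·Ac: (-2150/2223)·247/1720 + 193/126·77/386 = 1/6 ✓
b·c³: 450/3857·24389/3375 + (-2150/2223)·2197/1000 + 193/126·1 = 1/4 ✓
b·(c∘Ac): (-2150/2223)·3211/17200 + 193/126·77/386 = 1/8 ✓
b·Ac²: (-2150/2223)·7163/25800 + 193/126·133/579 = 1/12 ✓
b·A²c: 193/126·21/772 = 1/24 ✓; 4 stages ⇒ order 4.

4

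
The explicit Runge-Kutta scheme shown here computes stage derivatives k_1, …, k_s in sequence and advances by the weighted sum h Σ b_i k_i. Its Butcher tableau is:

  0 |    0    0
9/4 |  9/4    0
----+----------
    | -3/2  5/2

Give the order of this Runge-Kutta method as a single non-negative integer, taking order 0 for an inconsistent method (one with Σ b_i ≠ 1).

1

b = (-3/2, 5/2)
c = (0, 9/4)
Σ b_i: (-3/2)·1 + 5/2·1 = 1 ✓
b·c: 5/2·9/4 = 45/8 ≠ 1/2 ⇒ order 1.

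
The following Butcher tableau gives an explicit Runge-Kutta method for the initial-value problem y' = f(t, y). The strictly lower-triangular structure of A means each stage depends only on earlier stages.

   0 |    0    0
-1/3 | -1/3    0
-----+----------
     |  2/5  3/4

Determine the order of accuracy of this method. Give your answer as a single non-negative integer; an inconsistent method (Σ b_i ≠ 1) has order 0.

0

b = (2/5, 3/4)
c = (0, -1/3)
Σ b_i: 2/5·1 + 3/4·1 = 23/20 ≠ 1 ⇒ order 0.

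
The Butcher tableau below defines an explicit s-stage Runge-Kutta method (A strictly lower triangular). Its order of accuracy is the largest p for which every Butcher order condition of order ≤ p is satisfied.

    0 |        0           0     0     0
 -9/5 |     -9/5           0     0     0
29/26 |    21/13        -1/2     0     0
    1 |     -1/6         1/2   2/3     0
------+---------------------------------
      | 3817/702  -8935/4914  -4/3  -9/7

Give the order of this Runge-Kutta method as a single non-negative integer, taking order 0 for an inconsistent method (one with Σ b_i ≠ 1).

2

b = (3817/702, -8935/4914, -4/3, -9/7)
c = (0, -9/5, 29/26, 1)
Ac = (0, 0, 9/10, -61/390)
Σ b_i: 3817/702·1 + (-8935/4914)·1 + (-4/3)·1 + (-9/7)·1 = 1 ✓
b·c: (-8935/4914)·(-9/5) + (-4/3)·29/26 + (-9/7)·1 = 1/2 ✓
b·c²: (-8935/4914)·81/25 + (-4/3)·841/676 + (-9/7)·1 = -44797/5070 ≠ 1/3 ⇒ order 2.
b·Ac: (-4/3)·9/10 + (-9/7)·(-61/390) = -909/910 ≠ 1/6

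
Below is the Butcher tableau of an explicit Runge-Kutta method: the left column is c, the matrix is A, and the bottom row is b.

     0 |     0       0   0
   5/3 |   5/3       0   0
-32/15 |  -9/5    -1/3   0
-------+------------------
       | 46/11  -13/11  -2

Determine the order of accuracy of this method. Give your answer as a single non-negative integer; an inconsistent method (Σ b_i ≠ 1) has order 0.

b = (46/11, -13/11, -2)
c = (0, 5/3, -32/15)
Ac = (0, 0, -5/9)
Σ b_i: 46/11·1 + (-13/11)·1 + (-2)·1 = 1 ✓
b·c: (-13/11)·5/3 + (-2)·(-32/15) = 379/165 ≠ 1/2 ⇒ order 1.

1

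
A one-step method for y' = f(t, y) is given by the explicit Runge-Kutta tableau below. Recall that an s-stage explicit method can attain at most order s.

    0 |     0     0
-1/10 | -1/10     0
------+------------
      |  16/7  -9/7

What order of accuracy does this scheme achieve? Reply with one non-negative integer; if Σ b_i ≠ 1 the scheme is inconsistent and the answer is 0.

1

b = (16/7, -9/7)
c = (0, -1/10)
Σ b_i: 16/7·1 + (-9/7)·1 = 1 ✓
b·c: (-9/7)·(-1/10) = 9/70 ≠ 1/2 ⇒ order 1.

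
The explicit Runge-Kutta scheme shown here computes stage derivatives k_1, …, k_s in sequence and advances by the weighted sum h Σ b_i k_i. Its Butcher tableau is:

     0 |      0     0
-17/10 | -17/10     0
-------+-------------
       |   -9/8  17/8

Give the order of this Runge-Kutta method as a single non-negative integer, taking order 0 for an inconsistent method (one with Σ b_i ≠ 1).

1

b = (-9/8, 17/8)
c = (0, -17/10)
Σ b_i: (-9/8)·1 + 17/8·1 = 1 ✓
b·c: 17/8·(-17/10) = -289/80 ≠ 1/2 ⇒ order 1.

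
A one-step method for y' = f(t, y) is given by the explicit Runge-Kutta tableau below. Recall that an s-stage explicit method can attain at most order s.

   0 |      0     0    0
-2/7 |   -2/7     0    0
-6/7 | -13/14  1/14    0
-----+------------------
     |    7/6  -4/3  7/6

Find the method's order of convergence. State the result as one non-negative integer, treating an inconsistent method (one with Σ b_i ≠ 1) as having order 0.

1

b = (7/6, -4/3, 7/6)
c = (0, -2/7, -6/7)
Ac = (0, 0, -1/49)
Σ b_i: 7/6·1 + (-4/3)·1 + 7/6·1 = 1 ✓
b·c: (-4/3)·(-2/7) + 7/6·(-6/7) = -13/21 ≠ 1/2 ⇒ order 1.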